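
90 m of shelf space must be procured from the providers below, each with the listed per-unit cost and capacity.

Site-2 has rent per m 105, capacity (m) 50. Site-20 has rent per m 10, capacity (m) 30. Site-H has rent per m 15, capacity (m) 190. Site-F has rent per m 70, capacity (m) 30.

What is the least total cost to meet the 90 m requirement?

1200

Fill from the cheapest provider first.
Take 30 from Site-20 at 10 ; need 60 more.
Site-H at 15: take 60 of its 190 ; requirement met.
Site-F, Site-2: unused.
Cost = 30×10 + 60×15 = 1200.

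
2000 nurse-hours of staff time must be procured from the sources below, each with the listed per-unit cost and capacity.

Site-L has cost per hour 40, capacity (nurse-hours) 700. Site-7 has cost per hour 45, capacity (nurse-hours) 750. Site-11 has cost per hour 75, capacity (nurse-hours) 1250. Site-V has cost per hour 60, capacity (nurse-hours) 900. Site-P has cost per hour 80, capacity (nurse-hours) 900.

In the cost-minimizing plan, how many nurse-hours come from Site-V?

550

Cheapest first:
Site-L at 40: take all 700 nurse-hours → 1300 still needed.
Site-7 (45): use full 750 → 550 nurse-hours to go.
Take 550 from Site-V at 60 to finish.
Site-11, Site-P: unused.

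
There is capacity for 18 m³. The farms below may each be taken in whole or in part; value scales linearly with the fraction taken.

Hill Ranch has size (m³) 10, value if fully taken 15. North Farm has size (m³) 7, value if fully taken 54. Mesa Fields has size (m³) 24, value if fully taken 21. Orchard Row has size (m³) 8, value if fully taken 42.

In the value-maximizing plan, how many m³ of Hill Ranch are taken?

3

Best value per unit of size first: North Farm 54/7≈7.71, Orchard Row 42/8≈5.25, Hill Ranch 15/10≈1.5, Mesa Fields 21/24≈0.875.
Take all of North Farm (7 m³, value 54) — 11 m³ left.
Orchard Row: take in full, 8 m³ for value 42 — 3 left.
Fill the last 3 m³ with part of Hill Ranch: 3/10 of it earns 4.5.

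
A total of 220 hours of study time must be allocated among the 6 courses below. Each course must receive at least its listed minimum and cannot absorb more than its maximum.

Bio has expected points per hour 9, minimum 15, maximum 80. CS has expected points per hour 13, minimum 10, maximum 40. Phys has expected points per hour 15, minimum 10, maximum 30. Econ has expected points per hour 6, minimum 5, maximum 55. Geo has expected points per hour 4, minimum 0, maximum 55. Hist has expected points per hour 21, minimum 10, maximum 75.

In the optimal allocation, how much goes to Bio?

70

Meeting every minimum uses 15+10+10+5+0+10 = 50 hours, leaving 170.
Highest expected points per hour first: Hist 21 > Phys 15 > CS 13 > Bio 9 > Econ 6 > Geo 4.
Give Hist 65 more to hit its cap of 75 — 105 left.
Phys: +20 to 30 (cap) — 85 left.
Give CS 30 more to hit its cap of 40 — 55 left.
Only 55 left; Bio takes them to reach 70.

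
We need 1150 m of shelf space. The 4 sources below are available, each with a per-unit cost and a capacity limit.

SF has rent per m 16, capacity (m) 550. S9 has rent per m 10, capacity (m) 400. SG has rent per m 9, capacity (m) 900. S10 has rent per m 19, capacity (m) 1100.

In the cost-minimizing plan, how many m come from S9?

Fill from the cheapest source first.
SG (9): use full 900 — 250 m to go.
S9 (10): take the remaining 250 — done.
SF, S10: unused.

250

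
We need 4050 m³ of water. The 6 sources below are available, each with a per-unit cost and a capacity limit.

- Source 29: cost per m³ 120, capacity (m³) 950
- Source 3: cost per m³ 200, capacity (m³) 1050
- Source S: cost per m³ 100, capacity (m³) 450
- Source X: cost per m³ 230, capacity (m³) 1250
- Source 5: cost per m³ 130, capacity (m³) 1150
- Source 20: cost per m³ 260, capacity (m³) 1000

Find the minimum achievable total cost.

Cheapest first:
Source S at 100: take all 450 m³ → 3600 still needed.
Source 29 (120): use full 950 → 2650 m³ to go.
Take 1150 from Source 5 at 130 → need 1500 more.
Source 3 at 200: take all 1050 m³ → 450 still needed.
Source X at 230: take 450 of its 1250 → requirement met.
Source 20: unused.
Cost = 450×100 + 950×120 + 1150×130 + 1050×200 + 450×230 = 622000.

622000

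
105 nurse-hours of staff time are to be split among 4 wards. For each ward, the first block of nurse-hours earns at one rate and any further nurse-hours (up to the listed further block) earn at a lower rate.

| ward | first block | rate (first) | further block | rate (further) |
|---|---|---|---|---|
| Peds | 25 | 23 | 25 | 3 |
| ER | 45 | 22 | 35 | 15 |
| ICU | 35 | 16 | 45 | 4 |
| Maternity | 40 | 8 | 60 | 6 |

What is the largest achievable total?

Rank every tier by rate: Peds/first 23 > ER/first 22 > ICU/first 16 > ER/second 15 > Maternity/first 8 > Maternity/second 6 > ICU/second 4 > Peds/second 3.
Peds first at 23: fill all 25 — 80 left.
ER/first (22): +45 — 35 left.
Fill ICU first block (35 at 16) — 0 left.
Total = 23×25 + 22×45 + 16×35 = 2125.

2125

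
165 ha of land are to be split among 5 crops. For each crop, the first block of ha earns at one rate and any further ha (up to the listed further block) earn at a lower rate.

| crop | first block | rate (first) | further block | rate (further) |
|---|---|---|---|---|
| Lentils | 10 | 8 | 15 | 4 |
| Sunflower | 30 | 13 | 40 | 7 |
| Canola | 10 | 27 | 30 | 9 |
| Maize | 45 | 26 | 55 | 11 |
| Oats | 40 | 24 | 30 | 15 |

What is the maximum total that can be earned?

3350

Order all 10 blocks by rate: Canola/T1 27 > Maize/T1 26 > Oats/T1 24 > Oats/T2 15 > Sunflower/T1 13 > Maize/T2 11 > Canola/T2 9 > Lentils/T1 8 > Sunflower/T2 7 > Lentils/T2 4.
Canola T1 at 27: fill all 10 — 155 left.
Maize/T1 (26): +45 — 110 left.
Oats/T1 (24): +40 — 70 left.
Oats/T2 (15): +30 — 40 left.
Sunflower T1 at 13: fill all 30 — 10 left.
10 remain; put them into Maize T2 at 11.
Total = 27×10 + 26×45 + 24×40 + 15×30 + 13×30 + 11×10 = 3350.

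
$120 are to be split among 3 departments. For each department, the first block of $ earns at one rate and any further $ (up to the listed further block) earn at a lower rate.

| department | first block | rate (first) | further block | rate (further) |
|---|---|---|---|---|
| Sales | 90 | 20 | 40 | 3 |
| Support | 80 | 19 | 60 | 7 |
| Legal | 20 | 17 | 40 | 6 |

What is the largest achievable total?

2370

Order all 6 blocks by rate: Sales/first 20 > Support/first 19 > Legal/first 17 > Support/second 7 > Legal/second 6 > Sales/second 3.
Fill Sales first block (90 at 20) → 30 left.
Support first at 19: only 30 left, fill 30.
Total = 20×90 + 19×30 = 2370.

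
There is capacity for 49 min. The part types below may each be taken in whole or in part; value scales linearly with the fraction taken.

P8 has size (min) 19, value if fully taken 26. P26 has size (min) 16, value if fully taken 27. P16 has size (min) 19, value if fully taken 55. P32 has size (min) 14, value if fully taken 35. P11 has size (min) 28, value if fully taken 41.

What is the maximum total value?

Best value per unit of size first: P16 55/19≈2.89, P32 35/14≈2.5, P26 27/16≈1.69, P11 41/28≈1.46, P8 26/19≈1.37.
P16: take in full, 19 min for value 55 → 30 left.
P32: take in full, 14 min for value 35 → 16 left.
Take all of P26 (16 min, value 27) → 0 min left.
Total value = 117.

117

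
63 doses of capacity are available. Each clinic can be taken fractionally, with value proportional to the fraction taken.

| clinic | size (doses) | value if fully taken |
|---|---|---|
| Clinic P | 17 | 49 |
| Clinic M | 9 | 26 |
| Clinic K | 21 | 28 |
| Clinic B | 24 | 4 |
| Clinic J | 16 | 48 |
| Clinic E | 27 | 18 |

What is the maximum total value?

151

Sort by value density: Clinic J 48/16≈3, Clinic M 26/9≈2.89, Clinic P 49/17≈2.88, Clinic K 28/21≈1.33, Clinic E 18/27≈0.667, Clinic B 4/24≈0.167.
Clinic J: take in full, 16 doses for value 48 → 47 left.
Take all of Clinic M (9 doses, value 26) → 38 doses left.
All 17 doses of Clinic P fit (value 49) → 21 remain.
Take all of Clinic K (21 doses, value 28) → 0 doses left.
Total value = 151.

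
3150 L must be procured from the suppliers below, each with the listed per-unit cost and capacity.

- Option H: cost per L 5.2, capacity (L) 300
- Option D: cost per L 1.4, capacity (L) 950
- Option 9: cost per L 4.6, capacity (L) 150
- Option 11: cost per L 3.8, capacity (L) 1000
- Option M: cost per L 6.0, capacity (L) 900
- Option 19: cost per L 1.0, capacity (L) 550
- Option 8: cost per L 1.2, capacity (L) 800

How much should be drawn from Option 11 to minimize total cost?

Cheapest first:
Take 550 from Option 19 at 1.0 — need 2600 more.
Option 8 at 1.2: take all 800 L — 1800 still needed.
Option D at 1.4: take all 950 L — 850 still needed.
Option 11 (3.8): take the remaining 850 — done.
Option 9, Option H, Option M: unused.

850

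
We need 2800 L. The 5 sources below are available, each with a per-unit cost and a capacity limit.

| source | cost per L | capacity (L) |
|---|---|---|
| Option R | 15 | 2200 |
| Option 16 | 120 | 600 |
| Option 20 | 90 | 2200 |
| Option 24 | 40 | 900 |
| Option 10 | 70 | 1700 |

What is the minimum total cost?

Fill from the cheapest source first.
Take 2200 from Option R at 15 — need 600 more.
Option 24 at 40: take 600 of its 900 — requirement met.
Option 10, Option 20, Option 16: unused.
Cost = 2200×15 + 600×40 = 57000.

57000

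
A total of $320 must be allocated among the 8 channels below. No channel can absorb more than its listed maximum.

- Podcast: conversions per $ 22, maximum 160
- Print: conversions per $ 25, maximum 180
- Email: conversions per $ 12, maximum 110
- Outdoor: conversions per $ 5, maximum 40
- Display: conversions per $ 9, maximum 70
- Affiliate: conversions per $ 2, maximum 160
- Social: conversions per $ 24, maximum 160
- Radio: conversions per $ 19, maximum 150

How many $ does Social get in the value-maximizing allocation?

140

Order the channels by conversions per $: Print 25 > Social 24 > Podcast 22 > Radio 19 > Email 12 > Display 9 > Outdoor 5 > Affiliate 2.
Give Print 180 to hit its cap of 180 → 140 left.
Only 140 left; Social takes them to reach 140.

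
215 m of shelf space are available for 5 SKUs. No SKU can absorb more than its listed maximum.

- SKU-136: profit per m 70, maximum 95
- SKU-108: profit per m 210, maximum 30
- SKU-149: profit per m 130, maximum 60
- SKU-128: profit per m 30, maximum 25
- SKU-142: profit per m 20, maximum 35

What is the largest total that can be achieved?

Order the SKUs by profit per m: SKU-108 210 > SKU-149 130 > SKU-136 70 > SKU-128 30 > SKU-142 20.
Give SKU-108 30 to hit its cap of 30 ; 185 left.
SKU-149 takes 60 to reach its cap of 60 ; 125 left.
SKU-136 takes 95 to reach its cap of 95 ; 30 left.
SKU-128: +25 to 25 (cap) ; 5 left.
Only 5 left; SKU-142 takes them to reach 5.
Total = 70×95 + 210×30 + 130×60 + 30×25 + 20×5 = 21600.

21600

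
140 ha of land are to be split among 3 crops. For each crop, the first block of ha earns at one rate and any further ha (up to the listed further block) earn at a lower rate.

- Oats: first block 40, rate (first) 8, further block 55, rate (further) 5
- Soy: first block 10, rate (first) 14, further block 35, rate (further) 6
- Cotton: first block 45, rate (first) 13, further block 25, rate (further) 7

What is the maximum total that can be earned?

Order all 6 blocks by rate: Soy/T1 14 > Cotton/T1 13 > Oats/T1 8 > Cotton/T2 7 > Soy/T2 6 > Oats/T2 5.
Soy T1 at 14: fill all 10 → 130 left.
Fill Cotton T1 block (45 at 13) → 85 left.
Oats/T1 (8): +40 → 45 left.
Cotton T2 at 7: fill all 25 → 20 left.
Soy T2 at 6: only 20 left, fill 20.
Total = 14×10 + 13×45 + 8×40 + 7×25 + 6×20 = 1340.

1340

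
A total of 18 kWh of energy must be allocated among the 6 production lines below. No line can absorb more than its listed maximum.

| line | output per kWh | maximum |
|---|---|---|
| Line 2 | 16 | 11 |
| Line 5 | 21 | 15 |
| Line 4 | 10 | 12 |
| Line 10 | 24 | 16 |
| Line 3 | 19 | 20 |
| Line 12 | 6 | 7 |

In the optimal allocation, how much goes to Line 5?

2

Order the production lines by output per kWh: Line 10 24 > Line 5 21 > Line 3 19 > Line 2 16 > Line 4 10 > Line 12 6.
Give Line 10 16 to hit its cap of 16 ; 2 left.
Line 5: +2 (room for 15) → 2. Pool exhausted.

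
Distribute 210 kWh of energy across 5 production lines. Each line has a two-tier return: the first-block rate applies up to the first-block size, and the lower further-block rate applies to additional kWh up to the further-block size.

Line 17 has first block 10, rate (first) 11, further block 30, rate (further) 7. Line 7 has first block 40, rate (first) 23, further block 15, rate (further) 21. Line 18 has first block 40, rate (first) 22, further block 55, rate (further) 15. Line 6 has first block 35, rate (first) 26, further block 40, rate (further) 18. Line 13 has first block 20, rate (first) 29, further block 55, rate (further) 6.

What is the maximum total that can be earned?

Treat each block as its own option and order by rate: Line 13/first 29 > Line 6/first 26 > Line 7/first 23 > Line 18/first 22 > Line 7/second 21 > Line 6/second 18 > Line 18/second 15 > Line 17/first 11 > Line 17/second 7 > Line 13/second 6.
Line 13 first at 29: fill all 20 ; 190 left.
Line 6/first (26): +35 ; 155 left.
Line 7 first at 23: fill all 40 ; 115 left.
Fill Line 18 first block (40 at 22) ; 75 left.
Fill Line 7 second block (15 at 21) ; 60 left.
Line 6 second at 18: fill all 40 ; 20 left.
Line 18/second: +20 of 55 at 15; pool empty.
Total = 29×20 + 26×35 + 23×40 + 22×40 + 21×15 + 18×40 + 15×20 = 4625.

4625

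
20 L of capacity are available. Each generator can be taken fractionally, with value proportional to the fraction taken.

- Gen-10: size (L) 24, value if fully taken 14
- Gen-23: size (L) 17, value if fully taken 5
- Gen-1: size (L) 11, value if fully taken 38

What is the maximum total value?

Best value per unit of size first: Gen-1 38/11≈3.45, Gen-10 14/24≈0.583, Gen-23 5/17≈0.294.
Gen-1: take in full, 11 L for value 38 → 9 left.
Fill the last 9 L with part of Gen-10: 9/24 of it earns 5.25.
Total value = 43.25.

43.25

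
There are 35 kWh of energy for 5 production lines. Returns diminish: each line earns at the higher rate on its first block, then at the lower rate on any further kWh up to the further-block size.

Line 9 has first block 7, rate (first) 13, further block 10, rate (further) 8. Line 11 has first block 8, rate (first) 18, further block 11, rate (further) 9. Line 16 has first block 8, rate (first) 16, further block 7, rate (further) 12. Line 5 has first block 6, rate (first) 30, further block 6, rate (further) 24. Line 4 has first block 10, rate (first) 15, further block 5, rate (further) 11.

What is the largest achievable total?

701

Rank every tier by rate: Line 5/first 30 > Line 5/second 24 > Line 11/first 18 > Line 16/first 16 > Line 4/first 15 > Line 9/first 13 > Line 16/second 12 > Line 4/second 11 > Line 11/second 9 > Line 9/second 8.
Line 5 first at 30: fill all 6 — 29 left.
Line 5 second at 24: fill all 6 — 23 left.
Line 11/first (18): +8 — 15 left.
Line 16 first at 16: fill all 8 — 7 left.
Line 4/first: +7 of 10 at 15; pool empty.
Total = 30×6 + 24×6 + 18×8 + 16×8 + 15×7 = 701.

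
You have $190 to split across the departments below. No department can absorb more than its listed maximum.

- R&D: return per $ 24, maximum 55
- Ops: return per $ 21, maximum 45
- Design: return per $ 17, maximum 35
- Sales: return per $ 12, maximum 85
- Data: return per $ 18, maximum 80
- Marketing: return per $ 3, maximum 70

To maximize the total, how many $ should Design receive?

10

Order the departments by return per $: R&D 24 > Ops 21 > Data 18 > Design 17 > Sales 12 > Marketing 3.
R&D: +55 to 55 (cap) → 135 left.
Ops takes 45 to reach its cap of 45 → 90 left.
Data: +80 to 80 (cap) → 10 left.
Design has room for 35 but only 10 remain, so it gets 10.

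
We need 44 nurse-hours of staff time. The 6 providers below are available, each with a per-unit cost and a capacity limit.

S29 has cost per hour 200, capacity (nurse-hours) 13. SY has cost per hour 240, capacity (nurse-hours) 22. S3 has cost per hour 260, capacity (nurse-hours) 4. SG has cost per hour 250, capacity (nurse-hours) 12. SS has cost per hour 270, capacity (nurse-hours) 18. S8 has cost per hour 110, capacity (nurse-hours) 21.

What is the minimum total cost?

Cheapest first:
S8 at 110: take all 21 nurse-hours ; 23 still needed.
Take 13 from S29 at 200 ; need 10 more.
SY (240): take the remaining 10 ; done.
SG, S3, SS: unused.
Cost = 21×110 + 13×200 + 10×240 = 7310.

7310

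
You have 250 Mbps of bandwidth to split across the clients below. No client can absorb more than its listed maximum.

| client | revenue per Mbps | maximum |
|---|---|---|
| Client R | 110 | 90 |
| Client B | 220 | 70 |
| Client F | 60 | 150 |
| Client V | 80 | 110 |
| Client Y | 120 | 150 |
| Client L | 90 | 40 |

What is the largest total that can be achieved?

36700

Rank by revenue per Mbps: Client B 220 > Client Y 120 > Client R 110 > Client L 90 > Client V 80 > Client F 60.
Give Client B 70 to hit its cap of 70 → 180 left.
Give Client Y 150 to hit its cap of 150 → 30 left.
Only 30 left; Client R takes them to reach 30.
Total = 110×30 + 220×70 + 120×150 = 36700.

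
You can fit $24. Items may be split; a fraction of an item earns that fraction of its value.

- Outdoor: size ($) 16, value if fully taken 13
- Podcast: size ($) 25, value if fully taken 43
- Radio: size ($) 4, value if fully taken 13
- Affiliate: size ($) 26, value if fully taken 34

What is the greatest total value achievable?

Sort by value density: Radio 13/4≈3.25, Podcast 43/25≈1.72, Affiliate 34/26≈1.31, Outdoor 13/16≈0.812.
Take all of Radio (4 $, value 13) ; 20 $ left.
Only 20 $ remain; take 20/25 of Podcast for value 43×20/25 = 34.4.
Total value = 47.4.

47.4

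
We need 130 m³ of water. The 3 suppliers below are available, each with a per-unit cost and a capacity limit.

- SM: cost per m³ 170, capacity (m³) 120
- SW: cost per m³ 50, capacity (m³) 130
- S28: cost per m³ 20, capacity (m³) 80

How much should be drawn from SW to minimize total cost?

Fill from the cheapest supplier first.
Take 80 from S28 at 20 — need 50 more.
SW (50): take the remaining 50 — done.
SM: unused.

50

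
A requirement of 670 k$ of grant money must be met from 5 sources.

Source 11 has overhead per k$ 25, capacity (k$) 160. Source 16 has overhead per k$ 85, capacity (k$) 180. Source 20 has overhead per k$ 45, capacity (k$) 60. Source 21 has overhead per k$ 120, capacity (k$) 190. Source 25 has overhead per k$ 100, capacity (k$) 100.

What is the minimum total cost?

Use sources in increasing cost order.
Take 160 from Source 11 at 25 — need 510 more.
Source 20 at 45: take all 60 k$ — 450 still needed.
Source 16 at 85: take all 180 k$ — 270 still needed.
Source 25 at 100: take all 100 k$ — 170 still needed.
Source 21 at 120: take 170 of its 190 — requirement met.
Cost = 160×25 + 60×45 + 180×85 + 100×100 + 170×120 = 52400.

52400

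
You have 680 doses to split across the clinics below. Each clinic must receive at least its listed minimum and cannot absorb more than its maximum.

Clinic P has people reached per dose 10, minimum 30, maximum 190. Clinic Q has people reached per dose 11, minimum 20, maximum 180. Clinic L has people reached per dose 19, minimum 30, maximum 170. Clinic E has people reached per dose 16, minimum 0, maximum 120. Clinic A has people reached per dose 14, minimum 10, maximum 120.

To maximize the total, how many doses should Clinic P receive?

90

Meeting every minimum uses 30+20+30+0+10 = 90 doses, leaving 590.
Highest people reached per dose first: Clinic L 19 > Clinic E 16 > Clinic A 14 > Clinic Q 11 > Clinic P 10.
Give Clinic L 140 more to hit its cap of 170 — 450 left.
Give Clinic E 120 more to hit its cap of 120 — 330 left.
Give Clinic A 110 more to hit its cap of 120 — 220 left.
Clinic Q takes 160 more to reach its cap of 180 — 60 left.
Clinic P has room for 160 more but only 60 remain, so it gets 90.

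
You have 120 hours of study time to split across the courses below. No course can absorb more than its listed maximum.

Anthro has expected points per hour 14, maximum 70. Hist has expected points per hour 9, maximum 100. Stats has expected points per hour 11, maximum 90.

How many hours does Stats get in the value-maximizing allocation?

50

Highest expected points per hour first: Anthro 14 > Stats 11 > Hist 9.
Anthro: +70 to 70 (cap) → 50 left.
Only 50 left; Stats takes them to reach 50.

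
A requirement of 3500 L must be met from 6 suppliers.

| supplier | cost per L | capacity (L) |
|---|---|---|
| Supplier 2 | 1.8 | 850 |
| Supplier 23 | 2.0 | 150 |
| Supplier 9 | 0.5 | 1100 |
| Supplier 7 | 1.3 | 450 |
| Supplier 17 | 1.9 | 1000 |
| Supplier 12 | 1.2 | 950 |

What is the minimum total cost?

Use suppliers in increasing cost order.
Supplier 9 (0.5): use full 1100 — 2400 L to go.
Supplier 12 (1.2): use full 950 — 1450 L to go.
Take 450 from Supplier 7 at 1.3 — need 1000 more.
Supplier 2 at 1.8: take all 850 L — 150 still needed.
Take 150 from Supplier 17 at 1.9 to finish.
Supplier 23: unused.
Cost = 1100×0.5 + 950×1.2 + 450×1.3 + 850×1.8 + 150×1.9 = 4090.

4090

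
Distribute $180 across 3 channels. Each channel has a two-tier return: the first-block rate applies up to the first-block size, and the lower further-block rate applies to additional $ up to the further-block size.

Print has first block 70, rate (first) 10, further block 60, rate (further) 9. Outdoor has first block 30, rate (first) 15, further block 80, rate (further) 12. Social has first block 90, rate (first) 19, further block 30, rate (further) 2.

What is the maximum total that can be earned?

Rank every tier by rate: Social/first 19 > Outdoor/first 15 > Outdoor/second 12 > Print/first 10 > Print/second 9 > Social/second 2.
Social first at 19: fill all 90 → 90 left.
Fill Outdoor first block (30 at 15) → 60 left.
Outdoor/second: +60 of 80 at 12; pool empty.
Total = 19×90 + 15×30 + 12×60 = 2880.

2880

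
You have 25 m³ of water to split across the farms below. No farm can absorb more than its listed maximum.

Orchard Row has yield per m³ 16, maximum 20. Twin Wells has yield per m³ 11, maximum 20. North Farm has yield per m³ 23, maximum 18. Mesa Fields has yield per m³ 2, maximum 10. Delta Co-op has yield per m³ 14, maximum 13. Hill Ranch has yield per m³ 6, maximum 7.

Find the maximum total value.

526

Highest yield per m³ first: North Farm 23 > Orchard Row 16 > Delta Co-op 14 > Twin Wells 11 > Hill Ranch 6 > Mesa Fields 2.
North Farm: +18 to 18 (cap) ; 7 left.
Only 7 left; Orchard Row takes them to reach 7.
Total = 16×7 + 23×18 = 526.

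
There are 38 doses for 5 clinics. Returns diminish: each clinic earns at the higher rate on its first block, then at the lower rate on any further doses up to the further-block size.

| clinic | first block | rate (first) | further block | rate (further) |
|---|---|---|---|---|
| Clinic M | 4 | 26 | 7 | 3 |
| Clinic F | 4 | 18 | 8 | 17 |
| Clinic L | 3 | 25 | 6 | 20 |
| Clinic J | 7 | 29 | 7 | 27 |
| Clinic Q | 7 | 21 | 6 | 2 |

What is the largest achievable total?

910

Order all 10 blocks by rate: Clinic J/tier1 29 > Clinic J/tier2 27 > Clinic M/tier1 26 > Clinic L/tier1 25 > Clinic Q/tier1 21 > Clinic L/tier2 20 > Clinic F/tier1 18 > Clinic F/tier2 17 > Clinic M/tier2 3 > Clinic Q/tier2 2.
Fill Clinic J tier1 block (7 at 29) — 31 left.
Clinic J tier2 at 27: fill all 7 — 24 left.
Clinic M tier1 at 26: fill all 4 — 20 left.
Fill Clinic L tier1 block (3 at 25) — 17 left.
Fill Clinic Q tier1 block (7 at 21) — 10 left.
Clinic L/tier2 (20): +6 — 4 left.
Clinic F tier1 at 18: fill all 4 — 0 left.
Total = 29×7 + 27×7 + 26×4 + 25×3 + 21×7 + 20×6 + 18×4 = 910.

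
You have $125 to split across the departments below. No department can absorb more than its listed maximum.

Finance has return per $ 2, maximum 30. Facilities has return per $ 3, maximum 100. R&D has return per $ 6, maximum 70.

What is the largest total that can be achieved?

585

Highest return per $ first: R&D 6 > Facilities 3 > Finance 2.
R&D takes 70 to reach its cap of 70 ; 55 left.
Only 55 left; Facilities takes them to reach 55.
Total = 3×55 + 6×70 = 585.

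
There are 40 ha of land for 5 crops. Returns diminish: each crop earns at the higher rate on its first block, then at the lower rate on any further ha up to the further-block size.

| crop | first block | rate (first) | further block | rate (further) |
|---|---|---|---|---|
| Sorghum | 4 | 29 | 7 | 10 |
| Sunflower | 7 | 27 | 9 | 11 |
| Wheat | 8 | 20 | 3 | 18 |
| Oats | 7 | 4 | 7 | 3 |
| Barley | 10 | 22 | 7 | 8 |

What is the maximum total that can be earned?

Rank every tier by rate: Sorghum/T1 29 > Sunflower/T1 27 > Barley/T1 22 > Wheat/T1 20 > Wheat/T2 18 > Sunflower/T2 11 > Sorghum/T2 10 > Barley/T2 8 > Oats/T1 4 > Oats/T2 3.
Sorghum T1 at 29: fill all 4 ; 36 left.
Sunflower T1 at 27: fill all 7 ; 29 left.
Barley/T1 (22): +10 ; 19 left.
Wheat T1 at 20: fill all 8 ; 11 left.
Wheat T2 at 18: fill all 3 ; 8 left.
Sunflower T2 at 11: only 8 left, fill 8.
Total = 29×4 + 27×7 + 22×10 + 20×8 + 18×3 + 11×8 = 827.

827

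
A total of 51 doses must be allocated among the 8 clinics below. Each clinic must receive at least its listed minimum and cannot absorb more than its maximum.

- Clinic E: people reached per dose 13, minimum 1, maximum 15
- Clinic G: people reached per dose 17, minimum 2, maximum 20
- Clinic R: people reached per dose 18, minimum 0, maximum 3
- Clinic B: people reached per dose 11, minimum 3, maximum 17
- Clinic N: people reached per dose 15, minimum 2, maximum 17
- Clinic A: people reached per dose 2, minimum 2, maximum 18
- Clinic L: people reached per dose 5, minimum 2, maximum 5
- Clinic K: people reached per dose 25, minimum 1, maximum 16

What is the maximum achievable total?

Meeting every minimum uses 1+2+0+3+2+2+2+1 = 13 doses, leaving 38.
Order the clinics by people reached per dose: Clinic K 25 > Clinic R 18 > Clinic G 17 > Clinic N 15 > Clinic E 13 > Clinic B 11 > Clinic L 5 > Clinic A 2.
Give Clinic K 15 more to hit its cap of 16 — 23 left.
Give Clinic R 3 more to hit its cap of 3 — 20 left.
Clinic G: +18 to 20 (cap) — 2 left.
Clinic N has room for 15 more but only 2 remain, so it gets 4.
Total = 13×1 + 17×20 + 18×3 + 11×3 + 15×4 + 2×2 + 5×2 + 25×16 = 914.

914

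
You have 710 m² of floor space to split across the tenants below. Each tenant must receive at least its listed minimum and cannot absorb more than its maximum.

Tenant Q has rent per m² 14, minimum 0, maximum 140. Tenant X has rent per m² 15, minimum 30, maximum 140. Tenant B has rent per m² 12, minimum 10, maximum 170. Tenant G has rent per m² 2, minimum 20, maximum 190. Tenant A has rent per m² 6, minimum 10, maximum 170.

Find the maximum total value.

Meeting every minimum uses 0+30+10+20+10 = 70 m², leaving 640.
Rank by rent per m²: Tenant X 15 > Tenant Q 14 > Tenant B 12 > Tenant A 6 > Tenant G 2.
Tenant X: +110 to 140 (cap) → 530 left.
Give Tenant Q 140 more to hit its cap of 140 → 390 left.
Tenant B takes 160 more to reach its cap of 170 → 230 left.
Tenant A: +160 to 170 (cap) → 70 left.
Tenant G has room for 170 more but only 70 remain, so it gets 90.
Total = 14×140 + 15×140 + 12×170 + 2×90 + 6×170 = 7300.

7300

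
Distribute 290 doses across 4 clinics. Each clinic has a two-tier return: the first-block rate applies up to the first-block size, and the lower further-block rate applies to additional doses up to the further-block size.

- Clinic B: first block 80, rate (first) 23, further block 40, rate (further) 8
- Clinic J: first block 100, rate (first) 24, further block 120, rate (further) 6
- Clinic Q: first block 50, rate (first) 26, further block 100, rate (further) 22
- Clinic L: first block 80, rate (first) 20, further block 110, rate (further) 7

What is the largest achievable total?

6860

Rank every tier by rate: Clinic Q/tier1 26 > Clinic J/tier1 24 > Clinic B/tier1 23 > Clinic Q/tier2 22 > Clinic L/tier1 20 > Clinic B/tier2 8 > Clinic L/tier2 7 > Clinic J/tier2 6.
Clinic Q tier1 at 26: fill all 50 → 240 left.
Clinic J tier1 at 24: fill all 100 → 140 left.
Clinic B tier1 at 23: fill all 80 → 60 left.
Clinic Q/tier2: +60 of 100 at 22; pool empty.
Total = 26×50 + 24×100 + 23×80 + 22×60 = 6860.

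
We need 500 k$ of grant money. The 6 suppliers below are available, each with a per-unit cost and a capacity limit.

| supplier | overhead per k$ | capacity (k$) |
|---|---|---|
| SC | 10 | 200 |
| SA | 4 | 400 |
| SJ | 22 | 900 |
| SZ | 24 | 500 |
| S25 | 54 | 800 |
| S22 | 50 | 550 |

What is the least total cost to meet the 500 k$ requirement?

2600

Use suppliers in increasing cost order.
Take 400 from SA at 4 — need 100 more.
SC (10): take the remaining 100 — done.
SJ, SZ, S22, S25: unused.
Cost = 400×4 + 100×10 = 2600.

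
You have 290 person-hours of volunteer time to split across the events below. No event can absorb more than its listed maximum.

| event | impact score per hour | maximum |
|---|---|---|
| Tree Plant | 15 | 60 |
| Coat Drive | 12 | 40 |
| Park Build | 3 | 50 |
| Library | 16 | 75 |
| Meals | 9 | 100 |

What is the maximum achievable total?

3525

Order the events by impact score per hour: Library 16 > Tree Plant 15 > Coat Drive 12 > Meals 9 > Park Build 3.
Library: +75 to 75 (cap) → 215 left.
Tree Plant takes 60 to reach its cap of 60 → 155 left.
Coat Drive: +40 to 40 (cap) → 115 left.
Give Meals 100 to hit its cap of 100 → 15 left.
Park Build: +15 (room for 50) → 15. Pool exhausted.
Total = 15×60 + 12×40 + 3×15 + 16×75 + 9×100 = 3525.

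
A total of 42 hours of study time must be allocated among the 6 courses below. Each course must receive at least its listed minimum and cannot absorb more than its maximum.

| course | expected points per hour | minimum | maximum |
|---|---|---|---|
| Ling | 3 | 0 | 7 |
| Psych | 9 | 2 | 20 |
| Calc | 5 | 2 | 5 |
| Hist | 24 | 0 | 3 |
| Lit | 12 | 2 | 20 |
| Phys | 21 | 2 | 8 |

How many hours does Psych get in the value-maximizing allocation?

Meeting every minimum uses 0+2+2+0+2+2 = 8 hours, leaving 34.
Rank by expected points per hour: Hist 24 > Phys 21 > Lit 12 > Psych 9 > Calc 5 > Ling 3.
Hist: +3 to 3 (cap) — 31 left.
Give Phys 6 more to hit its cap of 8 — 25 left.
Lit: +18 to 20 (cap) — 7 left.
Psych: +7 (room for 18) → 9. Pool exhausted.

9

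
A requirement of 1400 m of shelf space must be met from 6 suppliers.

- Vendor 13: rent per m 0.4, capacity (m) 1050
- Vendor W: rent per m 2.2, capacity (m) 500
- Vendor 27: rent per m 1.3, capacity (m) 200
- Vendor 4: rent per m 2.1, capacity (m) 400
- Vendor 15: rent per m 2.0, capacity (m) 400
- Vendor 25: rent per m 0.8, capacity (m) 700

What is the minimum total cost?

700

Use suppliers in increasing cost order.
Take 1050 from Vendor 13 at 0.4 ; need 350 more.
Vendor 25 (0.8): take the remaining 350 ; done.
Vendor 27, Vendor 15, Vendor 4, Vendor W: unused.
Cost = 1050×0.4 + 350×0.8 = 700.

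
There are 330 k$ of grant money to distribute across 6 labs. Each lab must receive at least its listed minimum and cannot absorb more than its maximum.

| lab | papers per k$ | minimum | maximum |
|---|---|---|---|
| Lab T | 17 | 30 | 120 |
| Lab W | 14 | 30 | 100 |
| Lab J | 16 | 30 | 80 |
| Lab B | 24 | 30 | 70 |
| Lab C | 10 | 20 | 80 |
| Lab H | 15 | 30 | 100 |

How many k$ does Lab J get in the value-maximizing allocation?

Meeting every minimum uses 30+30+30+30+20+30 = 170 k$, leaving 160.
Order the labs by papers per k$: Lab B 24 > Lab T 17 > Lab J 16 > Lab H 15 > Lab W 14 > Lab C 10.
Lab B: +40 to 70 (cap) → 120 left.
Give Lab T 90 more to hit its cap of 120 → 30 left.
Only 30 left; Lab J takes them to reach 60.

60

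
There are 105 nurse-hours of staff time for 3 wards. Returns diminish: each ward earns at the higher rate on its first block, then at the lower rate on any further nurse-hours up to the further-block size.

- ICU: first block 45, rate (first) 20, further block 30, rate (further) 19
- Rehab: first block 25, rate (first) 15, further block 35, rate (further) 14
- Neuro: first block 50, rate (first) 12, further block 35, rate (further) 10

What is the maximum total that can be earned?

Rank every tier by rate: ICU/T1 20 > ICU/T2 19 > Rehab/T1 15 > Rehab/T2 14 > Neuro/T1 12 > Neuro/T2 10.
Fill ICU T1 block (45 at 20) — 60 left.
ICU/T2 (19): +30 — 30 left.
Rehab T1 at 15: fill all 25 — 5 left.
Rehab T2 at 14: only 5 left, fill 5.
Total = 20×45 + 19×30 + 15×25 + 14×5 = 1915.

1915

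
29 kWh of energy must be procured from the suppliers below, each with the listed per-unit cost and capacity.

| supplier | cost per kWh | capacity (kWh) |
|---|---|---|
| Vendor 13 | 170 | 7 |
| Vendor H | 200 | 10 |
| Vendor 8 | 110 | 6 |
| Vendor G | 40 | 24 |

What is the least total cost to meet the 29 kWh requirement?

Cheapest first:
Vendor G (40): use full 24 → 5 kWh to go.
Take 5 from Vendor 8 at 110 to finish.
Vendor 13, Vendor H: unused.
Cost = 24×40 + 5×110 = 1510.

1510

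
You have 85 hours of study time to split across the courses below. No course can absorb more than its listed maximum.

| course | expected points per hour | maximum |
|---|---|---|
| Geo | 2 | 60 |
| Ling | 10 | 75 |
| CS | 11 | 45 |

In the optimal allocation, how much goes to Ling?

40

Highest expected points per hour first: CS 11 > Ling 10 > Geo 2.
CS takes 45 to reach its cap of 45 ; 40 left.
Only 40 left; Ling takes them to reach 40.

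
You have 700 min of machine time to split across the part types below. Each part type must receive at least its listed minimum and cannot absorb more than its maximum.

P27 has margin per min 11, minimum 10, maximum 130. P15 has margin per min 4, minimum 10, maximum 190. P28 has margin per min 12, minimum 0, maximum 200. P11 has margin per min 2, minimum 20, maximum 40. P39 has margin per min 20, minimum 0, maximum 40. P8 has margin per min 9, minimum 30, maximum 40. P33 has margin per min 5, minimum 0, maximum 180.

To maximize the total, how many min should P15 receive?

Meeting every minimum uses 10+10+0+20+0+30+0 = 70 min, leaving 630.
Highest margin per min first: P39 20 > P28 12 > P27 11 > P8 9 > P33 5 > P15 4 > P11 2.
P39: +40 to 40 (cap) — 590 left.
P28 takes 200 more to reach its cap of 200 — 390 left.
P27 takes 120 more to reach its cap of 130 — 270 left.
Give P8 10 more to hit its cap of 40 — 260 left.
Give P33 180 more to hit its cap of 180 — 80 left.
Only 80 left; P15 takes them to reach 90.

90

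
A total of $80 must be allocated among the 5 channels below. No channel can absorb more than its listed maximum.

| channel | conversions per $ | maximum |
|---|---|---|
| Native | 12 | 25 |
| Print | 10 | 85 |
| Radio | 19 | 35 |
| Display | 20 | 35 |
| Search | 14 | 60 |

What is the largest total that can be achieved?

Highest conversions per $ first: Display 20 > Radio 19 > Search 14 > Native 12 > Print 10.
Give Display 35 to hit its cap of 35 — 45 left.
Radio: +35 to 35 (cap) — 10 left.
Search: +10 (room for 60) → 10. Pool exhausted.
Total = 19×35 + 20×35 + 14×10 = 1505.

1505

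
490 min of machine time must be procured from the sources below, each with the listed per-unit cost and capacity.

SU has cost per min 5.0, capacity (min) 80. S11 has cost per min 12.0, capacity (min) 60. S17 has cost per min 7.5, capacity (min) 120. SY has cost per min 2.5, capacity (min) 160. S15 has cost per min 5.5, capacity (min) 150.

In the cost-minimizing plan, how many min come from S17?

Cheapest first:
SY at 2.5: take all 160 min ; 330 still needed.
SU (5.0): use full 80 ; 250 min to go.
S15 (5.5): use full 150 ; 100 min to go.
S17 at 7.5: take 100 of its 120 ; requirement met.
S11: unused.

100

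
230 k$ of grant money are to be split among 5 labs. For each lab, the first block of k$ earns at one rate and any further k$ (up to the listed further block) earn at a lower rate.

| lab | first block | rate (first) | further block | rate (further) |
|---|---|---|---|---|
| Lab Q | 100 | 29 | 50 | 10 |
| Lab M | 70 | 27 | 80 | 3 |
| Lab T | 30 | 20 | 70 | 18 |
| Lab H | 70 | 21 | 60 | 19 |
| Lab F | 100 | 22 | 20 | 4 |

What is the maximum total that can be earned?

Treat each block as its own option and order by rate: Lab Q/T1 29 > Lab M/T1 27 > Lab F/T1 22 > Lab H/T1 21 > Lab T/T1 20 > Lab H/T2 19 > Lab T/T2 18 > Lab Q/T2 10 > Lab F/T2 4 > Lab M/T2 3.
Fill Lab Q T1 block (100 at 29) → 130 left.
Lab M/T1 (27): +70 → 60 left.
60 remain; put them into Lab F T1 at 22.
Total = 29×100 + 27×70 + 22×60 = 6110.

6110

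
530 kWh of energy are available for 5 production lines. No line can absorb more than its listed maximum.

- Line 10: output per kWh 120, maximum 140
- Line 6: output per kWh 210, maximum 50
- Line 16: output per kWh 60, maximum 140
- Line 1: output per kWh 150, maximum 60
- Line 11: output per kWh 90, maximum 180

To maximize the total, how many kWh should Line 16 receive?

100

Rank by output per kWh: Line 6 210 > Line 1 150 > Line 10 120 > Line 11 90 > Line 16 60.
Line 6: +50 to 50 (cap) — 480 left.
Give Line 1 60 to hit its cap of 60 — 420 left.
Line 10: +140 to 140 (cap) — 280 left.
Give Line 11 180 to hit its cap of 180 — 100 left.
Line 16: +100 (room for 140) → 100. Pool exhausted.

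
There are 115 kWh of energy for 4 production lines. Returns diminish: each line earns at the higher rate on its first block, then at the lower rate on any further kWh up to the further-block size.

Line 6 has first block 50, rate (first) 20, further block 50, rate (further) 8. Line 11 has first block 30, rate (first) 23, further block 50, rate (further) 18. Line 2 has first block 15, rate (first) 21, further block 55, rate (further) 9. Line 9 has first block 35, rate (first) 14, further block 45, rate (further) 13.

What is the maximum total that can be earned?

2365

Treat each block as its own option and order by rate: Line 11/T1 23 > Line 2/T1 21 > Line 6/T1 20 > Line 11/T2 18 > Line 9/T1 14 > Line 9/T2 13 > Line 2/T2 9 > Line 6/T2 8.
Line 11/T1 (23): +30 → 85 left.
Line 2/T1 (21): +15 → 70 left.
Line 6 T1 at 20: fill all 50 → 20 left.
Line 11/T2: +20 of 50 at 18; pool empty.
Total = 23×30 + 21×15 + 20×50 + 18×20 = 2365.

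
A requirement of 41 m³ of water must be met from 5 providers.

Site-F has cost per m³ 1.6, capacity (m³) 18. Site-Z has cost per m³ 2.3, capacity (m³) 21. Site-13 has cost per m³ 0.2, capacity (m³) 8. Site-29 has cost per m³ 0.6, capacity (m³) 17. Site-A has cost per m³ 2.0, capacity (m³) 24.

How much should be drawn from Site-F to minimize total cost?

16

Cheapest first:
Site-13 at 0.2: take all 8 m³ — 33 still needed.
Take 17 from Site-29 at 0.6 — need 16 more.
Take 16 from Site-F at 1.6 to finish.
Site-A, Site-Z: unused.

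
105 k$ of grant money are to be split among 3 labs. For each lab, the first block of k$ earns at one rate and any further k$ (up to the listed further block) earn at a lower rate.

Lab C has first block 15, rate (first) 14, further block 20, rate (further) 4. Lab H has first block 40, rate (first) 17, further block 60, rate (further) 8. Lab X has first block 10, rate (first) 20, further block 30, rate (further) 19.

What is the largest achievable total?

Order all 6 blocks by rate: Lab X/tier1 20 > Lab X/tier2 19 > Lab H/tier1 17 > Lab C/tier1 14 > Lab H/tier2 8 > Lab C/tier2 4.
Lab X tier1 at 20: fill all 10 — 95 left.
Fill Lab X tier2 block (30 at 19) — 65 left.
Lab H/tier1 (17): +40 — 25 left.
Lab C tier1 at 14: fill all 15 — 10 left.
Lab H tier2 at 8: only 10 left, fill 10.
Total = 20×10 + 19×30 + 17×40 + 14×15 + 8×10 = 1740.

1740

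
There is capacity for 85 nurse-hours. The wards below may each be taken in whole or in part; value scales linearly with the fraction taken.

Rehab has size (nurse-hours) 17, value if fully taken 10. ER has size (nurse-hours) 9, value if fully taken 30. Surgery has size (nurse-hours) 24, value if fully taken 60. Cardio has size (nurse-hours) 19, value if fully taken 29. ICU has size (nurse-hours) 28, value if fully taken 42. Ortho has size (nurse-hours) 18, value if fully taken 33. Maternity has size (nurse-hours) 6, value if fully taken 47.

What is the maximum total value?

212.5

Rank by value-to-size ratio: Maternity 47/6≈7.83, ER 30/9≈3.33, Surgery 60/24≈2.5, Ortho 33/18≈1.83, Cardio 29/19≈1.53, ICU 42/28≈1.5, Rehab 10/17≈0.588.
All 6 nurse-hours of Maternity fit (value 47) → 79 remain.
All 9 nurse-hours of ER fit (value 30) → 70 remain.
Take all of Surgery (24 nurse-hours, value 60) → 46 nurse-hours left.
Take all of Ortho (18 nurse-hours, value 33) → 28 nurse-hours left.
Cardio: take in full, 19 nurse-hours for value 29 → 9 left.
Fill the last 9 nurse-hours with part of ICU: 9/28 of it earns 13.5.
Total value = 212.5.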